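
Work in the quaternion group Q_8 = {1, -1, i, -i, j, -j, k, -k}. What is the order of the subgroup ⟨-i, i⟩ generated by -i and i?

|⟨-i⟩| = 4 and |⟨i⟩| = 4, so |H| is a multiple of lcm(4, 4) = 4 and divides |G| = 8.
Closing under the operation: H = {1, -1, i, -i}, so |H| = 4.

4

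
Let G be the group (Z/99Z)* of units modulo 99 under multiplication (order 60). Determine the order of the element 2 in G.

Compute successive powers of 2 mod 99: 2, 4, 8, 16, 32, 64, 29, 58, …; 2^30 ≡ 1 (mod 99).
So |⟨2⟩| = 30.

30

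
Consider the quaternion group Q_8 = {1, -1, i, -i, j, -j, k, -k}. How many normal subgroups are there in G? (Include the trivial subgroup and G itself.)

G has 6 subgroups. Checking conjugation-invariance by order — order 1: 1/1 normal; order 2: 1/1 normal; order 4: 3/3 normal; order 8: 1/1 normal.
Total normal subgroups: 6.

6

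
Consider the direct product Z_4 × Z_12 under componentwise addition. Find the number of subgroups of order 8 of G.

3

|G| = 48 and 8 | 48, so subgroups of order 8 are possible by Lagrange.
The subgroups of order 8 are: {(0,0), (0,3), (0,6), (0,9), (2,0), (2,3), (2,6), (2,9)}; {(0,0), (0,6), (1,0), (1,6), (2,0), (2,6), (3,0), (3,6)}; {(0,0), (0,6), (1,3), (1,9), (2,0), (2,6), (3,3), (3,9)}.
So G has 3 subgroups of order 8.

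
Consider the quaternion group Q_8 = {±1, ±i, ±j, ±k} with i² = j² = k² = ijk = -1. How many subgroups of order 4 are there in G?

|G| = 8 and 4 | 8, so subgroups of order 4 are possible by Lagrange.
The subgroups of order 4 are: {1, -1, i, -i}; {1, -1, j, -j}; {1, -1, k, -k}.
So G has 3 subgroups of order 4.

3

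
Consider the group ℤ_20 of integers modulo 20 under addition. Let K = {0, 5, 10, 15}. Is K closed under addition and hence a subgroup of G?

Yes

|K| = 4 divides |G| = 20, consistent with Lagrange.
K contains the identity, every element's inverse is in K, and K is closed under +: it is a subgroup.
In fact K = ⟨5⟩.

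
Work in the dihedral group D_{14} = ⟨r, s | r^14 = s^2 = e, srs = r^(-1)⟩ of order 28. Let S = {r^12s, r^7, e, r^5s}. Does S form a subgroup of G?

|S| = 4 divides |G| = 28, consistent with Lagrange.
S contains the identity, every element's inverse is in S, and S is closed under ·: it is a subgroup.

Yes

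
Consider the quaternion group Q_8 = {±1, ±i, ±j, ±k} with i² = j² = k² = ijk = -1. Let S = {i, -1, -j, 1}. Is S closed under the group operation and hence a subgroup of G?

-j ∈ S but its inverse j ∉ S, so S is not a subgroup.

No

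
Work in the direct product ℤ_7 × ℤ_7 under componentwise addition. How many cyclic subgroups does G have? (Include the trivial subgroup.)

A cyclic subgroup of order d is generated by each of its φ(d) elements of order d, so the cyclic subgroups of order d number (#elements of order d)/φ(d).
Cyclic subgroups by order — order 1: 1; order 7: 8.
Total: 9.

9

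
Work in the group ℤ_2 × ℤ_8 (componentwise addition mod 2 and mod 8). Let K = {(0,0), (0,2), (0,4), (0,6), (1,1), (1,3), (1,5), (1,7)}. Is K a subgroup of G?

Yes

|K| = 8 divides |G| = 16, consistent with Lagrange.
K contains the identity, every element's inverse is in K, and K is closed under +: it is a subgroup.
In fact K = ⟨(1,5)⟩.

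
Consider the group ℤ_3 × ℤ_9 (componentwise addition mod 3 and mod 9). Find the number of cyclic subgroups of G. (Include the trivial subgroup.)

Each element a generates a cyclic subgroup ⟨a⟩; distinct elements may generate the same one (a cyclic group of order d has φ(d) generators).
Cyclic subgroups by order — order 1: 1; order 3: 4; order 9: 3.
Total: 8.

8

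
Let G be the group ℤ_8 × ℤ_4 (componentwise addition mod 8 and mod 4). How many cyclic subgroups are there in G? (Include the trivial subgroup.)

Group the elements of G by the cyclic subgroup they generate; each cyclic subgroup of order d accounts for φ(d) elements.
Cyclic subgroups by order — order 1: 1; order 2: 3; order 4: 6; order 8: 4.
Total: 14.

14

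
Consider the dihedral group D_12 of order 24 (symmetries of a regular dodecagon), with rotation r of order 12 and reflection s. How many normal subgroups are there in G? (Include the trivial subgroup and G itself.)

G has 34 subgroups. Checking conjugation-invariance by order — order 1: 1/1 normal; order 2: 1/13 normal; order 3: 1/1 normal; order 4: 1/7 normal; order 6: 1/5 normal; order 8: 0/3 normal; order 12: 3/3 normal; order 24: 1/1 normal.
Total normal subgroups: 9.

9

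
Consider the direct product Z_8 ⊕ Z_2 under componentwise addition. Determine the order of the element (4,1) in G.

2

The order of (4,1) in Z_8 × Z_2 is lcm(ord(4) in Z_8, ord(1) in Z_2).
ord(4) = 2 and ord(1) = 2, so |⟨(4,1)⟩| = lcm(2, 2) = 2.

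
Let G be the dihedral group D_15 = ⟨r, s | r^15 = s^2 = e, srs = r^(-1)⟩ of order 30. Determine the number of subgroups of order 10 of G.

3

|G| = 30 and 10 | 30, so subgroups of order 10 are possible by Lagrange.
The subgroups of order 10 are: {e, r^3, r^6, r^9, r^12, rs, r^4s, r^7s, r^10s, r^13s}; {e, r^3, r^6, r^9, r^12, r^2s, r^5s, r^8s, r^11s, r^14s}; {e, r^3, r^6, r^9, r^12, s, r^3s, r^6s, r^9s, r^12s}.
So G has 3 subgroups of order 10.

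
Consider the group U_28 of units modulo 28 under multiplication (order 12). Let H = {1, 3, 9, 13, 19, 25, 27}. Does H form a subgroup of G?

|H| = 7 does not divide |G| = 12, so by Lagrange H is not a subgroup.

No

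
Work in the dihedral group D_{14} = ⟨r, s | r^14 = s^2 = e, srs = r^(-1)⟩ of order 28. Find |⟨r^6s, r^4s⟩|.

14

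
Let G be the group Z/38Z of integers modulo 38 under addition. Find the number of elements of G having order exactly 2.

In a cyclic group of order 38, the number of elements of order d (for d | 38) is φ(d).
φ(2) = 1.

1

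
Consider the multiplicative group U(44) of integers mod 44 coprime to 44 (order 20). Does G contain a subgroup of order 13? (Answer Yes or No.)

No

13 does not divide |G| = 20, so by Lagrange no subgroup of order 13 exists.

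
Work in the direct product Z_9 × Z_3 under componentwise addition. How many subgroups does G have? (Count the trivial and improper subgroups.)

|G| = 27, so by Lagrange every subgroup order divides 27. Divisors: 1, 3, 9, 27.
Subgroups by order — order 1: 1; order 3: 4; order 9: 4; order 27: 1.
Total: 1 + 4 + 4 + 1 = 10.

10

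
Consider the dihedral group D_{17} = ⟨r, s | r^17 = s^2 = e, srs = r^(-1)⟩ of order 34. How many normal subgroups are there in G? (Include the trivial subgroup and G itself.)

3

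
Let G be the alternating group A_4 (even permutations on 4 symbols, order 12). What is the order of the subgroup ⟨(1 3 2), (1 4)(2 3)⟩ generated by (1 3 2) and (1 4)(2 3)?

|⟨(1 3 2)⟩| = 3 and |⟨(1 4)(2 3)⟩| = 2, so |H| is a multiple of lcm(3, 2) = 6 and divides |G| = 12.
Closing {(1 3 2), (1 4)(2 3)} under the group operation gives all of G, so |H| = 12.

12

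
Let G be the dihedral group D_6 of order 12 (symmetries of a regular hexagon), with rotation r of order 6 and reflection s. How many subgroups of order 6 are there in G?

|G| = 12 and 6 | 12, so subgroups of order 6 are possible by Lagrange.
The subgroups of order 6 are: {e, r, r^2, r^3, r^4, r^5}; {e, r^2, r^4, s, r^2s, r^4s}; {e, r^2, r^4, rs, r^3s, r^5s}.
So G has 3 subgroups of order 6.

3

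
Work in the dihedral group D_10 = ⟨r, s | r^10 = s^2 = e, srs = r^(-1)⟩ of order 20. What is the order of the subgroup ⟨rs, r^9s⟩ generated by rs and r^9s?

|⟨rs⟩| = 2 and |⟨r^9s⟩| = 2, so |H| is a multiple of lcm(2, 2) = 2 and divides |G| = 20.
Closing under the operation: H = {e, r^2, r^4, r^6, r^8, rs, r^3s, r^5s, r^7s, r^9s}, so |H| = 10.

10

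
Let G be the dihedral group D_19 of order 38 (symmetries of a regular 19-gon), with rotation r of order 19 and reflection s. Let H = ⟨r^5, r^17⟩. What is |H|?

|⟨r^5⟩| = 19 and |⟨r^17⟩| = 19, so |H| is a multiple of lcm(19, 19) = 19 and divides |G| = 38.
Closing under the operation: H = {e, r, r^2, r^3, r^4, r^5, r^6, r^7, r^8, r^9, r^10, r^11, r^12, r^13, r^14, r^15, r^16, r^17, r^18}, so |H| = 19.

19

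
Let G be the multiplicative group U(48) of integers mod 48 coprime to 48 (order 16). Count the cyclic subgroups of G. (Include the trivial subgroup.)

Group the elements of G by the cyclic subgroup they generate; each cyclic subgroup of order d accounts for φ(d) elements.
Cyclic subgroups by order — order 1: 1; order 2: 7; order 4: 4.
Total: 12.

12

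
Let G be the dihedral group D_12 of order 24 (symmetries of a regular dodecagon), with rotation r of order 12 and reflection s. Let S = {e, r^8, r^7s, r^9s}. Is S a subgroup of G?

No

r^8 ∈ S but its inverse r^4 ∉ S, so S is not a subgroup.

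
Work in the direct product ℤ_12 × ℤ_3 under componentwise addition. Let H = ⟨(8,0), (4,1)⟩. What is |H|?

9

|⟨(8,0)⟩| = 3 and |⟨(4,1)⟩| = 3, so |H| is a multiple of lcm(3, 3) = 3 and divides |G| = 36.
Closing under the operation: H = {(0,0), (0,1), (0,2), (4,0), (4,1), (4,2), (8,0), (8,1), (8,2)}, so |H| = 9.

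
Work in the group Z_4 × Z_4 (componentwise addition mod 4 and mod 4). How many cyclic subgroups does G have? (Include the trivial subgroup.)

10

Group the elements of G by the cyclic subgroup they generate; each cyclic subgroup of order d accounts for φ(d) elements.
Cyclic subgroups by order — order 1: 1; order 2: 3; order 4: 6.
Total: 10.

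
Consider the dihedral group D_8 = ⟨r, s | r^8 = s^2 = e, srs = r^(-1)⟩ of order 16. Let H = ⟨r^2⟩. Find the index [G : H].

|⟨r^2⟩| = 4 and |G| = 16.
By Lagrange, [G : H] = |G|/|H| = 16/4 = 4.

4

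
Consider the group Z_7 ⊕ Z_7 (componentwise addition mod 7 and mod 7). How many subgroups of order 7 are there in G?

|G| = 49 and 7 | 49, so subgroups of order 7 are possible by Lagrange.
The subgroups of order 7 are: {(0,0), (0,1), (0,2), (0,3), (0,4), (0,5), (0,6)}; {(0,0), (1,0), (2,0), (3,0), (4,0), (5,0), (6,0)}; {(0,0), (1,1), (2,2), (3,3), (4,4), (5,5), (6,6)}; {(0,0), (1,2), (2,4), (3,6), (4,1), (5,3), (6,5)}; … (8 in all).
So G has 8 subgroups of order 7.

8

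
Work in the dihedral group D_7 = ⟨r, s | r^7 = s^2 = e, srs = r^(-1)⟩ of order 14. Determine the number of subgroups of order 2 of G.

7

|G| = 14 and 2 | 14, so subgroups of order 2 are possible by Lagrange.
The subgroups of order 2 are: {e, r^2s}; {e, r^3s}; {e, r^4s}; {e, r^5s}; … (7 in all).
So G has 7 subgroups of order 2.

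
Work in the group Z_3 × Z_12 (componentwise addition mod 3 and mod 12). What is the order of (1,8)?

3

The order of (1,8) in Z_3 × Z_12 is lcm(ord(1) in Z_3, ord(8) in Z_12).
ord(1) = 3 and ord(8) = 3, so |⟨(1,8)⟩| = lcm(3, 3) = 3.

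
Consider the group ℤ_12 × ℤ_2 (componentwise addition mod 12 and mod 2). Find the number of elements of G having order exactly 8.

An element (a,b) has order lcm(ord(a), ord(b)); count pairs with lcm equal to 8.
Enumerating gives 0 such elements.

0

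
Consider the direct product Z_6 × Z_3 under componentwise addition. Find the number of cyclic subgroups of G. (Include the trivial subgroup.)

Group the elements of G by the cyclic subgroup they generate; each cyclic subgroup of order d accounts for φ(d) elements.
Cyclic subgroups by order — order 1: 1; order 2: 1; order 3: 4; order 6: 4.
Total: 10.

10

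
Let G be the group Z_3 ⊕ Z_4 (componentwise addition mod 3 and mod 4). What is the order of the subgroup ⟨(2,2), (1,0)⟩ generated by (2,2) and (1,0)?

6

|⟨(2,2)⟩| = 6 and |⟨(1,0)⟩| = 3, so |H| is a multiple of lcm(6, 3) = 6 and divides |G| = 12.
Closing under the operation: H = {(0,0), (0,2), (1,0), (1,2), (2,0), (2,2)}, so |H| = 6.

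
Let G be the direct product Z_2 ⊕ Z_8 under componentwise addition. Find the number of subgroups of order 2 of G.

3

|G| = 16 and 2 | 16, so subgroups of order 2 are possible by Lagrange.
The subgroups of order 2 are: {(0,0), (0,4)}; {(0,0), (1,0)}; {(0,0), (1,4)}.
So G has 3 subgroups of order 2.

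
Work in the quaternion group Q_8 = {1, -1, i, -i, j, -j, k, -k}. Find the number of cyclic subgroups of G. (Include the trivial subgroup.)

5

A cyclic subgroup of order d is generated by each of its φ(d) elements of order d, so the cyclic subgroups of order d number (#elements of order d)/φ(d).
Cyclic subgroups by order — order 1: 1; order 2: 1; order 4: 3.
Total: 5.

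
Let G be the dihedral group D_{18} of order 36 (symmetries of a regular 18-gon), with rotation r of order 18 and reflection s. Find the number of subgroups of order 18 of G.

3

|G| = 36 and 18 | 36, so subgroups of order 18 are possible by Lagrange.
The subgroups of order 18 are: {e, r, r^2, r^3, r^4, r^5, r^6, r^7, r^8, r^9, r^10, r^11, r^12, r^13, r^14, r^15, r^16, r^17}; {e, r^2, r^4, r^6, r^8, r^10, r^12, r^14, r^16, s, r^2s, r^4s, r^6s, r^8s, r^10s, r^12s, r^14s, r^16s}; {e, r^2, r^4, r^6, r^8, r^10, r^12, r^14, r^16, rs, r^3s, r^5s, r^7s, r^9s, r^11s, r^13s, r^15s, r^17s}.
So G has 3 subgroups of order 18.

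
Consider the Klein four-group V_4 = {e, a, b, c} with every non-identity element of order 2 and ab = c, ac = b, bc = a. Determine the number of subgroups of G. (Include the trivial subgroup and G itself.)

5

|G| = 4, so by Lagrange every subgroup order divides 4. Divisors: 1, 2, 4.
Subgroups by order — order 1: 1; order 2: 3; order 4: 1.
Total: 1 + 3 + 1 = 5.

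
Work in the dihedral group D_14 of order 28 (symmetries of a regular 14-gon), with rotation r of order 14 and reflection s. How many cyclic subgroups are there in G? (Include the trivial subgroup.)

18

Each element a generates a cyclic subgroup ⟨a⟩; distinct elements may generate the same one (a cyclic group of order d has φ(d) generators).
Cyclic subgroups by order — order 1: 1; order 2: 15; order 7: 1; order 14: 1.
Total: 18.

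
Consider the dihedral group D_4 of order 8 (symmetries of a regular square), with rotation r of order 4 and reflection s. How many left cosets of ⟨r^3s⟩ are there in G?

|⟨r^3s⟩| = 2 and |G| = 8.
By Lagrange, [G : H] = |G|/|H| = 8/2 = 4.

4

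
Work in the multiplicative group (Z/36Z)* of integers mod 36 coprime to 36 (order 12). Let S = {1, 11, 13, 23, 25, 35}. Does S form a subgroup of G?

|S| = 6 divides |G| = 12, consistent with Lagrange.
S contains the identity, every element's inverse is in S, and S is closed under ·: it is a subgroup.
In fact S = ⟨23⟩.

Yes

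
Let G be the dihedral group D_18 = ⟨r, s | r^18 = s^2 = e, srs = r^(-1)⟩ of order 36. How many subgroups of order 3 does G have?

|G| = 36 and 3 | 36, so subgroups of order 3 are possible by Lagrange.
The subgroups of order 3 are: {e, r^6, r^12}.
So G has 1 subgroup of order 3.

1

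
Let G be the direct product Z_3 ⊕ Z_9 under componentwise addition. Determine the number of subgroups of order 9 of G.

|G| = 27 and 9 | 27, so subgroups of order 9 are possible by Lagrange.
The subgroups of order 9 are: {(0,0), (0,1), (0,2), (0,3), (0,4), (0,5), (0,6), (0,7), (0,8)}; {(0,0), (0,3), (0,6), (1,0), (1,3), (1,6), (2,0), (2,3), (2,6)}; {(0,0), (0,3), (0,6), (1,1), (1,4), (1,7), (2,2), (2,5), (2,8)}; {(0,0), (0,3), (0,6), (1,2), (1,5), (1,8), (2,1), (2,4), (2,7)}.
So G has 4 subgroups of order 9.

4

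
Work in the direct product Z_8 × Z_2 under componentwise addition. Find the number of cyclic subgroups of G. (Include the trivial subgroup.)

8

A cyclic subgroup of order d is generated by each of its φ(d) elements of order d, so the cyclic subgroups of order d number (#elements of order d)/φ(d).
Cyclic subgroups by order — order 1: 1; order 2: 3; order 4: 2; order 8: 2.
Total: 8.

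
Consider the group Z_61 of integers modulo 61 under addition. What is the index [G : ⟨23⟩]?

1

|⟨23⟩| = 61 and |G| = 61.
By Lagrange, [G : H] = |G|/|H| = 61/61 = 1.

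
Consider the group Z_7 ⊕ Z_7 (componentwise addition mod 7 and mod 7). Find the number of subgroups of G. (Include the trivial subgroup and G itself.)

10

|G| = 49, so by Lagrange every subgroup order divides 49. Divisors: 1, 7, 49.
Subgroups by order — order 1: 1; order 7: 8; order 49: 1.
Total: 1 + 8 + 1 = 10.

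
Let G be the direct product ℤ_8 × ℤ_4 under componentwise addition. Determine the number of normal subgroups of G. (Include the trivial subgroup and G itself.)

22

G is abelian, so every subgroup is normal.
G has 22 subgroups in total, hence 22 normal subgroups.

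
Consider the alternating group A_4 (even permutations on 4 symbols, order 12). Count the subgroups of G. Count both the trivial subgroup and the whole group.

10

|G| = 12, so by Lagrange every subgroup order divides 12. Divisors: 1, 2, 3, 4, 6, 12.
Subgroups by order — order 1: 1; order 2: 3; order 3: 4; order 4: 1; order 6: 0; order 12: 1.
Total: 1 + 3 + 4 + 1 + 0 + 1 = 10.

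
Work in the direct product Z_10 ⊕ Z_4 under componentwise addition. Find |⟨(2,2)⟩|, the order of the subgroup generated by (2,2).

10

The order of (2,2) in Z_10 × Z_4 is lcm(ord(2) in Z_10, ord(2) in Z_4).
ord(2) = 5 and ord(2) = 2, so |⟨(2,2)⟩| = lcm(5, 2) = 10.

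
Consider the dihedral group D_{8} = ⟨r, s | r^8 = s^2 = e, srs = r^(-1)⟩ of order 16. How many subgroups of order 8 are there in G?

|G| = 16 and 8 | 16, so subgroups of order 8 are possible by Lagrange.
The subgroups of order 8 are: {e, r, r^2, r^3, r^4, r^5, r^6, r^7}; {e, r^2, r^4, r^6, s, r^2s, r^4s, r^6s}; {e, r^2, r^4, r^6, rs, r^3s, r^5s, r^7s}.
So G has 3 subgroups of order 8.

3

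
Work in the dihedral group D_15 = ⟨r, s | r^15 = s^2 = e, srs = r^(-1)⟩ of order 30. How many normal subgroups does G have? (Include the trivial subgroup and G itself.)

5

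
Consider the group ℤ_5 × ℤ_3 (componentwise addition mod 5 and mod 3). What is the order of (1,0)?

5

The order of (1,0) in Z_5 × Z_3 is lcm(ord(1) in Z_5, ord(0) in Z_3).
ord(1) = 5 and ord(0) = 1, so |⟨(1,0)⟩| = lcm(5, 1) = 5.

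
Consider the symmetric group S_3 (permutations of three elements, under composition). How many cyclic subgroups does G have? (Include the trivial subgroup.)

Each element a generates a cyclic subgroup ⟨a⟩; distinct elements may generate the same one (a cyclic group of order d has φ(d) generators).
Cyclic subgroups by order — order 1: 1; order 2: 3; order 3: 1.
Total: 5.

5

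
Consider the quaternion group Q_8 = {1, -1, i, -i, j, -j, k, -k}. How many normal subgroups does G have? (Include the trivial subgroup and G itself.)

G has 6 subgroups. Checking conjugation-invariance by order — order 1: 1/1 normal; order 2: 1/1 normal; order 4: 3/3 normal; order 8: 1/1 normal.
Total normal subgroups: 6.

6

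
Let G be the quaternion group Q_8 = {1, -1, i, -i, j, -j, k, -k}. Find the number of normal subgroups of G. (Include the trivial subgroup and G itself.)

6

G has 6 subgroups. Checking conjugation-invariance by order — order 1: 1/1 normal; order 2: 1/1 normal; order 4: 3/3 normal; order 8: 1/1 normal.
Total normal subgroups: 6.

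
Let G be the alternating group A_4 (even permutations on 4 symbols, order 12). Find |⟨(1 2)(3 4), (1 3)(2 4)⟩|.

4

|⟨(1 2)(3 4)⟩| = 2 and |⟨(1 3)(2 4)⟩| = 2, so |H| is a multiple of lcm(2, 2) = 2 and divides |G| = 12.
Closing under the operation: H = {e, (1 2)(3 4), (1 3)(2 4), (1 4)(2 3)}, so |H| = 4.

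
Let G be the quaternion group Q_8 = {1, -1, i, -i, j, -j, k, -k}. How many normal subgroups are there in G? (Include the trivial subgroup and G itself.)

6

G has 6 subgroups. Checking conjugation-invariance by order — order 1: 1/1 normal; order 2: 1/1 normal; order 4: 3/3 normal; order 8: 1/1 normal.
Total normal subgroups: 6.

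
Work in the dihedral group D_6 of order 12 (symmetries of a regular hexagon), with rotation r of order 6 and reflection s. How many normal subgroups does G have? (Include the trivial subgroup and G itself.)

G has 16 subgroups. Checking conjugation-invariance by order — order 1: 1/1 normal; order 2: 1/7 normal; order 3: 1/1 normal; order 4: 0/3 normal; order 6: 3/3 normal; order 12: 1/1 normal.
Total normal subgroups: 7.

7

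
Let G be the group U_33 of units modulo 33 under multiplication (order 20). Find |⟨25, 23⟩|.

|⟨25⟩| = 5 and |⟨23⟩| = 2, so |H| is a multiple of lcm(5, 2) = 10 and divides |G| = 20.
Closing under the operation: H = {1, 4, 5, 14, 16, 20, 23, 25, 26, 31}, so |H| = 10.

10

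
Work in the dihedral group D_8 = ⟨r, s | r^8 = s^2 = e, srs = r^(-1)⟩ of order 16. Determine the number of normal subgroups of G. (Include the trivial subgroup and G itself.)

7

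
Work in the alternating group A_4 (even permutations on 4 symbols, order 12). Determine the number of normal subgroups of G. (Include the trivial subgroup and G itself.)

3

G has 10 subgroups. Checking conjugation-invariance by order — order 1: 1/1 normal; order 2: 0/3 normal; order 3: 0/4 normal; order 4: 1/1 normal; order 12: 1/1 normal.
Total normal subgroups: 3.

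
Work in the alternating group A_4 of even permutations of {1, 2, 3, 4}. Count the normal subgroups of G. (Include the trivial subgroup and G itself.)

3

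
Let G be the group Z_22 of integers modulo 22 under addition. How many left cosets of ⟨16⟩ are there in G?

|⟨16⟩| = 11 and |G| = 22.
By Lagrange, [G : H] = |G|/|H| = 22/11 = 2.

2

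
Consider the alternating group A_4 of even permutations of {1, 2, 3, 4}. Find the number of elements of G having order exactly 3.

8

The elements of order 3 are: (2 3 4), (2 4 3), (1 2 3), (1 2 4), (1 3 2), (1 3 4), (1 4 2), (1 4 3).
That's 8.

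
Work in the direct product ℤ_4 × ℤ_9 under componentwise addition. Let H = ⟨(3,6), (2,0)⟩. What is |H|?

|⟨(3,6)⟩| = 12 and |⟨(2,0)⟩| = 2, so |H| is a multiple of lcm(12, 2) = 12 and divides |G| = 36.
Closing under the operation: H = {(0,0), (0,3), (0,6), (1,0), (1,3), (1,6), (2,0), (2,3), (2,6), (3,0), (3,3), (3,6)}, so |H| = 12.

12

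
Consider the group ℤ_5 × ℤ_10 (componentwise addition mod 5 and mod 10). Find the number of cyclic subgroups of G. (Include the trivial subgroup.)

Each element a generates a cyclic subgroup ⟨a⟩; distinct elements may generate the same one (a cyclic group of order d has φ(d) generators).
Cyclic subgroups by order — order 1: 1; order 2: 1; order 5: 6; order 10: 6.
Total: 14.

14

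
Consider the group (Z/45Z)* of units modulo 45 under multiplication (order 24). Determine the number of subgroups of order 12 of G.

3

|G| = 24 and 12 | 24, so subgroups of order 12 are possible by Lagrange.
The subgroups of order 12 are: {1, 4, 11, 14, 16, 19, 26, 29, 31, 34, 41, 44}; {1, 4, 7, 13, 16, 19, 22, 28, 31, 34, 37, 43}; {1, 2, 4, 8, 16, 17, 19, 23, 31, 32, 34, 38}.
So G has 3 subgroups of order 12.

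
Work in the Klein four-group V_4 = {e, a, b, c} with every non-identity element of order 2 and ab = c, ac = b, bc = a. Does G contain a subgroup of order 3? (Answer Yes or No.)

No

3 does not divide |G| = 4, so by Lagrange no subgroup of order 3 exists.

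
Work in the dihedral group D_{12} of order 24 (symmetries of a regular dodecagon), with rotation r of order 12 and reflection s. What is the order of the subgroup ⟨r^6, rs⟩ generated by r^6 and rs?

|⟨r^6⟩| = 2 and |⟨rs⟩| = 2, so |H| is a multiple of lcm(2, 2) = 2 and divides |G| = 24.
Closing under the operation: H = {e, r^6, rs, r^7s}, so |H| = 4.

4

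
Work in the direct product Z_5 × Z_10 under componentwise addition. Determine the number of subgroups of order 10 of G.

|G| = 50 and 10 | 50, so subgroups of order 10 are possible by Lagrange.
The subgroups of order 10 are: {(0,0), (0,1), (0,2), (0,3), (0,4), (0,5), (0,6), (0,7), (0,8), (0,9)}; {(0,0), (0,5), (1,0), (1,5), (2,0), (2,5), (3,0), (3,5), (4,0), (4,5)}; {(0,0), (0,5), (1,1), (1,6), (2,2), (2,7), (3,3), (3,8), (4,4), (4,9)}; {(0,0), (0,5), (1,2), (1,7), (2,4), (2,9), (3,1), (3,6), (4,3), (4,8)}; … (6 in all).
So G has 6 subgroups of order 10.

6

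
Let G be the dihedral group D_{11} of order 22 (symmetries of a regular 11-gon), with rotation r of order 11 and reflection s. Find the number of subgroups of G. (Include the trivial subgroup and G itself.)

14

|G| = 22, so by Lagrange every subgroup order divides 22. Divisors: 1, 2, 11, 22.
Subgroups by order — order 1: 1; order 2: 11; order 11: 1; order 22: 1.
Total: 1 + 11 + 1 + 1 = 14.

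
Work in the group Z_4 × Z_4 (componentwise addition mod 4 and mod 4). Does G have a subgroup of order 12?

No

12 does not divide |G| = 16, so by Lagrange no subgroup of order 12 exists.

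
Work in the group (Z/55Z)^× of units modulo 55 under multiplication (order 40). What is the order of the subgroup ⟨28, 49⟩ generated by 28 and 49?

|⟨28⟩| = 20 and |⟨49⟩| = 10, so |H| is a multiple of lcm(20, 10) = 20 and divides |G| = 40.
Closing under the operation: H = {1, 2, 4, 7, 8, 9, 13, 14, 16, 17, 18, 26, 28, 31, 32, 34, 36, 43, 49, 52}, so |H| = 20.

20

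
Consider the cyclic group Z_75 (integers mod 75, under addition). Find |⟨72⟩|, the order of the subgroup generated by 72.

25

In Z_75, the order of an element a is n/gcd(a, n).
gcd(72, 75) = 3, so |⟨72⟩| = 75/3 = 25.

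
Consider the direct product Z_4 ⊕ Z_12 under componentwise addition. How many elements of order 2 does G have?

3

An element (a,b) has order lcm(ord(a), ord(b)); count pairs with lcm equal to 2.
Enumerating gives 3 such elements.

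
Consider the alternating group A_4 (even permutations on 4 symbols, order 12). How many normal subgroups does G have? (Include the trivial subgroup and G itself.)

3

G has 10 subgroups. Checking conjugation-invariance by order — order 1: 1/1 normal; order 2: 0/3 normal; order 3: 0/4 normal; order 4: 1/1 normal; order 12: 1/1 normal.
Total normal subgroups: 3.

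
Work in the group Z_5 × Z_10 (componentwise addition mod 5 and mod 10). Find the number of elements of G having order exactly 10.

24

An element (a,b) has order lcm(ord(a), ord(b)); count pairs with lcm equal to 10.
Enumerating gives 24 such elements.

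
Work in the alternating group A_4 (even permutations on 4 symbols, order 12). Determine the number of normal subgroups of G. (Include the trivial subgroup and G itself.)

3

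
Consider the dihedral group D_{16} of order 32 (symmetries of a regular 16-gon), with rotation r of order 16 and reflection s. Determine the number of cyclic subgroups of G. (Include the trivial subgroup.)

21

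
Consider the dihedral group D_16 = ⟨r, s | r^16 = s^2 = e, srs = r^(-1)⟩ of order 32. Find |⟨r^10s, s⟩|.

16

|⟨r^10s⟩| = 2 and |⟨s⟩| = 2, so |H| is a multiple of lcm(2, 2) = 2 and divides |G| = 32.
Closing under the operation: H = {e, r^2, r^4, r^6, r^8, r^10, r^12, r^14, s, r^2s, r^4s, r^6s, r^8s, r^10s, r^12s, r^14s}, so |H| = 16.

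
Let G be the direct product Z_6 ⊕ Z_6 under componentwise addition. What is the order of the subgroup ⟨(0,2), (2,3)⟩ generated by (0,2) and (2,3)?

|⟨(0,2)⟩| = 3 and |⟨(2,3)⟩| = 6, so |H| is a multiple of lcm(3, 6) = 6 and divides |G| = 36.
Closing under the operation: H = {(0,0), (0,1), (0,2), (0,3), (0,4), (0,5), (2,0), (2,1), (2,2), (2,3), (2,4), (2,5), (4,0), (4,1), (4,2), (4,3), (4,4), (4,5)}, so |H| = 18.

18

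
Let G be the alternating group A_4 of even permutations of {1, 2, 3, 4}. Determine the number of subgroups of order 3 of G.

4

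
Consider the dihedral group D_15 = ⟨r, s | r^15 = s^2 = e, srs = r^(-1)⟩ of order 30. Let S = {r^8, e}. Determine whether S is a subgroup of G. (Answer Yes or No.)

No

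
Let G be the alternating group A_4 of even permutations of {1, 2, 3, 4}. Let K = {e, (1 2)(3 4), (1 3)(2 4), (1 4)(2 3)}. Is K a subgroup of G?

Yes

|K| = 4 divides |G| = 12, consistent with Lagrange.
K contains the identity, every element's inverse is in K, and K is closed under ∘: it is a subgroup.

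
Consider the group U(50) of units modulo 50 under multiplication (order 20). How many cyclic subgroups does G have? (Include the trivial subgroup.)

Group the elements of G by the cyclic subgroup they generate; each cyclic subgroup of order d accounts for φ(d) elements.
Cyclic subgroups by order — order 1: 1; order 2: 1; order 4: 1; order 5: 1; order 10: 1; order 20: 1.
Total: 6.

6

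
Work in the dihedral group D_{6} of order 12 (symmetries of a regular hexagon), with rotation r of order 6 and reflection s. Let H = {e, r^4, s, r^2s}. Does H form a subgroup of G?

No

r^4 ∈ H but its inverse r^2 ∉ H, so H is not a subgroup.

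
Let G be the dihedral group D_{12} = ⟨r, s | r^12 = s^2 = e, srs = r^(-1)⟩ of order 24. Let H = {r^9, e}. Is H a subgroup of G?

r^9 ∈ H but its inverse r^3 ∉ H, so H is not a subgroup.

No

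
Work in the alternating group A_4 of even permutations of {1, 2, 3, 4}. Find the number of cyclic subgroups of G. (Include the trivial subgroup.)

Each element a generates a cyclic subgroup ⟨a⟩; distinct elements may generate the same one (a cyclic group of order d has φ(d) generators).
Cyclic subgroups by order — order 1: 1; order 2: 3; order 3: 4.
Total: 8.

8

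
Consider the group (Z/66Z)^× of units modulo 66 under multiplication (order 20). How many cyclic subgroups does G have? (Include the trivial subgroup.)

8

Each element a generates a cyclic subgroup ⟨a⟩; distinct elements may generate the same one (a cyclic group of order d has φ(d) generators).
Cyclic subgroups by order — order 1: 1; order 2: 3; order 5: 1; order 10: 3.
Total: 8.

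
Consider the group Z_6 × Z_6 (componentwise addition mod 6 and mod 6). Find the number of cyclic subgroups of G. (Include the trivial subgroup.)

Each element a generates a cyclic subgroup ⟨a⟩; distinct elements may generate the same one (a cyclic group of order d has φ(d) generators).
Cyclic subgroups by order — order 1: 1; order 2: 3; order 3: 4; order 6: 12.
Total: 20.

20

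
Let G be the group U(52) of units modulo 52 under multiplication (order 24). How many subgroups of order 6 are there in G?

3

|G| = 24 and 6 | 24, so subgroups of order 6 are possible by Lagrange.
The subgroups of order 6 are: {1, 9, 17, 25, 29, 49}; {1, 9, 23, 29, 43, 51}; {1, 3, 9, 27, 29, 35}.
So G has 3 subgroups of order 6.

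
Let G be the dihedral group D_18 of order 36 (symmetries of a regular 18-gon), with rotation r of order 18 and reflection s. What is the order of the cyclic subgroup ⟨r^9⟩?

2

Computing powers of r^9: the smallest k with (r^9)^k = e is k = 2.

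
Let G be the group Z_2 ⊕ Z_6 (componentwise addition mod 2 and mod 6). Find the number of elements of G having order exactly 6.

6

An element (a,b) has order lcm(ord(a), ord(b)); count pairs with lcm equal to 6.
Enumerating gives 6 such elements.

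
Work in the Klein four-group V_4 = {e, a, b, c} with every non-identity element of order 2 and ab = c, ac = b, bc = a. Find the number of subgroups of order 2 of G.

|G| = 4 and 2 | 4, so subgroups of order 2 are possible by Lagrange.
The subgroups of order 2 are: {e, a}; {e, b}; {e, c}.
So G has 3 subgroups of order 2.

3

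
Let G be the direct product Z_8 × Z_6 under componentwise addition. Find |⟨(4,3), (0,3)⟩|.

|⟨(4,3)⟩| = 2 and |⟨(0,3)⟩| = 2, so |H| is a multiple of lcm(2, 2) = 2 and divides |G| = 48.
Closing under the operation: H = {(0,0), (0,3), (4,0), (4,3)}, so |H| = 4.

4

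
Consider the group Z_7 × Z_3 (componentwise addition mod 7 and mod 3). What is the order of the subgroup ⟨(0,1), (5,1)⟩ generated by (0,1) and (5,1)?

|⟨(0,1)⟩| = 3 and |⟨(5,1)⟩| = 21, so |H| is a multiple of lcm(3, 21) = 21 and divides |G| = 21.
Closing {(0,1), (5,1)} under the group operation gives all of G, so |H| = 21.

21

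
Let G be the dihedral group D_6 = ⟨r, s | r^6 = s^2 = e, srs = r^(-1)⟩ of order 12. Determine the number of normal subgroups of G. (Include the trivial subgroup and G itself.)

7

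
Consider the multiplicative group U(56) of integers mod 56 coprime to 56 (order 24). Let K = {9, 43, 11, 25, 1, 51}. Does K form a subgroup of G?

|K| = 6 divides |G| = 24, consistent with Lagrange.
K contains the identity, every element's inverse is in K, and K is closed under ·: it is a subgroup.
In fact K = ⟨51⟩.

Yes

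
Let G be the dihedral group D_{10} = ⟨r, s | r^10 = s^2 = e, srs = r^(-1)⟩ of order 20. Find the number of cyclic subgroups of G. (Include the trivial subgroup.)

14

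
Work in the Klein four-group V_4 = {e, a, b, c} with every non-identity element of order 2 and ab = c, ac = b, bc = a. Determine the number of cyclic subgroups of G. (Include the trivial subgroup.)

4

Each element a generates a cyclic subgroup ⟨a⟩; distinct elements may generate the same one (a cyclic group of order d has φ(d) generators).
Cyclic subgroups by order — order 1: 1; order 2: 3.
Total: 4.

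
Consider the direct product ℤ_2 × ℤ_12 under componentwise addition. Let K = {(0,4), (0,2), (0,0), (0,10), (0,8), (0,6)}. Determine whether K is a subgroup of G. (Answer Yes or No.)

Yes

|K| = 6 divides |G| = 24, consistent with Lagrange.
K contains the identity, every element's inverse is in K, and K is closed under +: it is a subgroup.
In fact K = ⟨(0,2)⟩.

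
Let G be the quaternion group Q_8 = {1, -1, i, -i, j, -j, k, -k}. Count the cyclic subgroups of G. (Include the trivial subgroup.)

5

Group the elements of G by the cyclic subgroup they generate; each cyclic subgroup of order d accounts for φ(d) elements.
Cyclic subgroups by order — order 1: 1; order 2: 1; order 4: 3.
Total: 5.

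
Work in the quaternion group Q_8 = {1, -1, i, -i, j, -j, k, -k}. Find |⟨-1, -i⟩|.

|⟨-1⟩| = 2 and |⟨-i⟩| = 4, so |H| is a multiple of lcm(2, 4) = 4 and divides |G| = 8.
Closing under the operation: H = {1, -1, i, -i}, so |H| = 4.

4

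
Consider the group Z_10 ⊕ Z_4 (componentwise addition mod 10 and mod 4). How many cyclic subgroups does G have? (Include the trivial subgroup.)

12

Each element a generates a cyclic subgroup ⟨a⟩; distinct elements may generate the same one (a cyclic group of order d has φ(d) generators).
Cyclic subgroups by order — order 1: 1; order 2: 3; order 4: 2; order 5: 1; order 10: 3; order 20: 2.
Total: 12.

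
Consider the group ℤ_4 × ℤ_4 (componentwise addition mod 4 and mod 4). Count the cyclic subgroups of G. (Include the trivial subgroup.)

10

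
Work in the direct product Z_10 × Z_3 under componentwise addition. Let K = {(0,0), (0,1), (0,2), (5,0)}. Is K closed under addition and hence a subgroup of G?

|K| = 4 does not divide |G| = 30, so by Lagrange K is not a subgroup.

No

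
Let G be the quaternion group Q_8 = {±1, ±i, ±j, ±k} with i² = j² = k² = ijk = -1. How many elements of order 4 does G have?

6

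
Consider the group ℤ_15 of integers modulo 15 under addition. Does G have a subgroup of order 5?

Yes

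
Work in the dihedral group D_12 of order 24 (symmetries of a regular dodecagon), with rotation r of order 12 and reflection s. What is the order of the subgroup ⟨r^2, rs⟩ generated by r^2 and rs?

|⟨r^2⟩| = 6 and |⟨rs⟩| = 2, so |H| is a multiple of lcm(6, 2) = 6 and divides |G| = 24.
Closing under the operation: H = {e, r^2, r^4, r^6, r^8, r^10, rs, r^3s, r^5s, r^7s, r^9s, r^11s}, so |H| = 12.

12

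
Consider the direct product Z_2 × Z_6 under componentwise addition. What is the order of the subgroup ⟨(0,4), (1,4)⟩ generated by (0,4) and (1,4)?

6

|⟨(0,4)⟩| = 3 and |⟨(1,4)⟩| = 6, so |H| is a multiple of lcm(3, 6) = 6 and divides |G| = 12.
Closing under the operation: H = {(0,0), (0,2), (0,4), (1,0), (1,2), (1,4)}, so |H| = 6.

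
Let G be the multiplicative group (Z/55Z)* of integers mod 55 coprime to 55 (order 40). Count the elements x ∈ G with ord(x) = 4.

4

The elements of order 4 are: 12, 23, 32, 43.
That's 4.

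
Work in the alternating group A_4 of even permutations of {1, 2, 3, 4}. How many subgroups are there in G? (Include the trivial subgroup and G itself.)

|G| = 12, so by Lagrange every subgroup order divides 12. Divisors: 1, 2, 3, 4, 6, 12.
Subgroups by order — order 1: 1; order 2: 3; order 3: 4; order 4: 1; order 6: 0; order 12: 1.
Total: 1 + 3 + 4 + 1 + 0 + 1 = 10.

10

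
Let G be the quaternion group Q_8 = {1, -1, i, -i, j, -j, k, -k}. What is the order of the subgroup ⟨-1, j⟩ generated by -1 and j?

4

|⟨-1⟩| = 2 and |⟨j⟩| = 4, so |H| is a multiple of lcm(2, 4) = 4 and divides |G| = 8.
Closing under the operation: H = {1, -1, j, -j}, so |H| = 4.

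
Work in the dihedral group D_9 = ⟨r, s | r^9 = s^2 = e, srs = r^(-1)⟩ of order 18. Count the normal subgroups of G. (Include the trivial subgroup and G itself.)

G has 16 subgroups. Checking conjugation-invariance by order — order 1: 1/1 normal; order 2: 0/9 normal; order 3: 1/1 normal; order 6: 0/3 normal; order 9: 1/1 normal; order 18: 1/1 normal.
Total normal subgroups: 4.

4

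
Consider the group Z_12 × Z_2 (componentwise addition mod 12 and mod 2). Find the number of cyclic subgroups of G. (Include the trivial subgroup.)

12

Group the elements of G by the cyclic subgroup they generate; each cyclic subgroup of order d accounts for φ(d) elements.
Cyclic subgroups by order — order 1: 1; order 2: 3; order 3: 1; order 4: 2; order 6: 3; order 12: 2.
Total: 12.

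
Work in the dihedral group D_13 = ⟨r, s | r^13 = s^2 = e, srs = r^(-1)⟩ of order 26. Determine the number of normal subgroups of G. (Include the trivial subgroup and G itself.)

G has 16 subgroups. Checking conjugation-invariance by order — order 1: 1/1 normal; order 2: 0/13 normal; order 13: 1/1 normal; order 26: 1/1 normal.
Total normal subgroups: 3.

3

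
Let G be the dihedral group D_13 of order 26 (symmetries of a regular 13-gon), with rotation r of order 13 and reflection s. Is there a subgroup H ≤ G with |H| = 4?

No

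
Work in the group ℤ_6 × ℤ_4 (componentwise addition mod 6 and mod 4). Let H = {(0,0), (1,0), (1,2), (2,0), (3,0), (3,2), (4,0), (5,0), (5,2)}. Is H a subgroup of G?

|H| = 9 does not divide |G| = 24, so by Lagrange H is not a subgroup.

No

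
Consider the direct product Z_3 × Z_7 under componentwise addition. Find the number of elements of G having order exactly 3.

2

An element (a,b) has order lcm(ord(a), ord(b)); count pairs with lcm equal to 3.
Enumerating gives 2 such elements.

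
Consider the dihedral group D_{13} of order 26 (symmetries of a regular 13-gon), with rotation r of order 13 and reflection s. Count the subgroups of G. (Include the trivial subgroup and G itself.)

16

|G| = 26, so by Lagrange every subgroup order divides 26. Divisors: 1, 2, 13, 26.
Subgroups by order — order 1: 1; order 2: 13; order 13: 1; order 26: 1.
Total: 1 + 13 + 1 + 1 = 16.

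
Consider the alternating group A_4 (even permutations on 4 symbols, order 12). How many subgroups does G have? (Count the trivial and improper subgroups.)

10

|G| = 12, so by Lagrange every subgroup order divides 12. Divisors: 1, 2, 3, 4, 6, 12.
Subgroups by order — order 1: 1; order 2: 3; order 3: 4; order 4: 1; order 6: 0; order 12: 1.
Total: 1 + 3 + 4 + 1 + 0 + 1 = 10.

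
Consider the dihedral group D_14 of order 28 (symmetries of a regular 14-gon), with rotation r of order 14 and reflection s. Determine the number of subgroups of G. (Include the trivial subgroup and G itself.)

|G| = 28, so by Lagrange every subgroup order divides 28. Divisors: 1, 2, 4, 7, 14, 28.
Subgroups by order — order 1: 1; order 2: 15; order 4: 7; order 7: 1; order 14: 3; order 28: 1.
Total: 1 + 15 + 7 + 1 + 3 + 1 = 28.

28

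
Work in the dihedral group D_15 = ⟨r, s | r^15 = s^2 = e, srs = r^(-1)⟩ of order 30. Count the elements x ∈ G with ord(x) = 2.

Enumerating element orders in G gives 15 elements of order 2.

15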